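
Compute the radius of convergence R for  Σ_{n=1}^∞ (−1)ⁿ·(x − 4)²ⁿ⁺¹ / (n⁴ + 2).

R = 1

Ratio test: |a_{n+1}/a_n| = (n⁴ + 2)/((n+1)⁴ + 2) → 1 as n → ∞.
Writing y = (x − 4)², the series in y has radius 1, so |x − 4| < √(1) = 1 and R = 1.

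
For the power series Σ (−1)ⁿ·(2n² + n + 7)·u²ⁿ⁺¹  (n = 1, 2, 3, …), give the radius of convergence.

The ratio of consecutive coefficients is (2(n+1)² + (n+1) + 7)/(2n² + n + 7) → 1.
Writing y = u², the series in y has radius 1, so |u| < √(1) = 1 and R = 1.

R = 1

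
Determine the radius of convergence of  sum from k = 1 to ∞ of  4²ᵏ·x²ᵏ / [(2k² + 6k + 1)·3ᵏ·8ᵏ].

R = √6/2

By the ratio test, |a_{k+1}/a_k| = [(2k² + 6k + 1)/(2(k+1)² + 6(k+1) + 1)] · 16/(3·8) → 2/3.
Successive powers of x differ by 2, so the series converges when |x|² · 2/3 < 1, i.e. |x| < √(3/2). So R = √6/2.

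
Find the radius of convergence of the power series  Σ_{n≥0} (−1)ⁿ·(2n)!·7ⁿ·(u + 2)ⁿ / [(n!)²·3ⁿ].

R = 3/28

By the ratio test, |a_{n+1}/a_n| = (2n+1)·(2n+2)/(n+1)² · 7/3 → 28/3.
Hence the series converges for |u + 2| < 1/(28/3) = 3/28, so the radius of convergence is 3/28.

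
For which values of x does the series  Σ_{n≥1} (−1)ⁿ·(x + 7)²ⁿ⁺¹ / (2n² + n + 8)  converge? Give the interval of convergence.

Apply the ratio test: |a_{n+1}| / |a_n| = (2n² + n + 8)/(2(n+1)² + (n+1) + 8), which tends to 1 as n → ∞.
Since the exponent of (x + 7) increases by 2 each term, convergence requires |x + 7|² < 1, hence R = 1.
Check x = -6: the terms are on the order of 1/n², so the series converges absolutely by comparison with the p-series (p = 2 > 1).
Endpoint x = -8: absolute convergence follows by limit comparison with Σ 1/n².

[-8, -6]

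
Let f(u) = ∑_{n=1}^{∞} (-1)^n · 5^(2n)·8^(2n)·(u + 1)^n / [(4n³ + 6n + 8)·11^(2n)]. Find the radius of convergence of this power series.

R = 121/1600

By the ratio test, |a_{n+1}/a_n| = [(4n³ + 6n + 8)/(4(n+1)³ + 6(n+1) + 8)] · 25·64/121 → 1600/121.
The series converges when 1600/121 · |u + 1| < 1, giving R = 121/1600.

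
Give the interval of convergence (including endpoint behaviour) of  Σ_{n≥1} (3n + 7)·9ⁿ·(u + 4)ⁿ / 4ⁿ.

(-40/9, -32/9)

The ratio of consecutive coefficients is [(3(n+1) + 7)/(3n + 7)] · 9/4 → 9/4.
Convergence for |u + 4| · 9/4 < 1, i.e. |u + 4| < 4/9. So R = 4/9.
Check u = -32/9: the terms do not tend to 0, so the series diverges.
At u = -40/9: the n-th term does not approach 0; divergence by the term test.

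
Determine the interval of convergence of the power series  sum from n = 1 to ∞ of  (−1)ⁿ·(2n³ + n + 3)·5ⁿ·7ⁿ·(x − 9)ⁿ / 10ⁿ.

Apply the ratio test: |a_{n+1}| / |a_n| = [(2(n+1)³ + (n+1) + 3)/(2n³ + n + 3)] · 5·7/10, which tends to 7/2 as n → ∞.
Hence the series converges for |x − 9| < 1/(7/2) = 2/7, so the radius of convergence is 2/7.
When x = 65/7, the n-th term does not approach 0; divergence by the term test.
At x = 61/7: the n-th term does not approach 0; divergence by the term test.

(61/7, 65/7)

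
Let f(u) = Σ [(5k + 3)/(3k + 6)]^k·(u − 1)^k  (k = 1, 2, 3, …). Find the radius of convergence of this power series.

R = 3/5

Applying the root test, |a_k|^(1/k) = (5k + 3)/(3k + 6) → 5/3.
Convergence for |u − 1| · 5/3 < 1, i.e. |u − 1| < 3/5. So R = 3/5.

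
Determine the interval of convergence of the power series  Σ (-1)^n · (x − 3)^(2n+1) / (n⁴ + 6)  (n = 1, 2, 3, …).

[2, 4]

Ratio test: |a_{n+1}/a_n| = (n⁴ + 6)/((n+1)⁴ + 6) → 1 as n → ∞.
Since the exponent of (x − 3) increases by 2 each term, convergence requires |x − 3|² < 1, hence R = 1.
Endpoint x = 4: absolute convergence follows by limit comparison with Σ 1/n⁴.
Check x = 2: absolute convergence follows by limit comparison with Σ 1/n⁴.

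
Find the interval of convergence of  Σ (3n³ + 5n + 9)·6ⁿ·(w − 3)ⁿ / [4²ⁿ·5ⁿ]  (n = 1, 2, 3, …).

By the ratio test, |a_{n+1}/a_n| = [(3(n+1)³ + 5(n+1) + 9)/(3n³ + 5n + 9)] · 6/(16·5) → 3/40.
The series converges when 3/40 · |w − 3| < 1, giving R = 40/3.
When w = 49/3, the terms have absolute value of order n³, which does not tend to 0, so the series diverges by the divergence test.
Check w = -31/3: the terms have absolute value of order n³, which does not tend to 0, so the series diverges by the divergence test.

(-31/3, 49/3)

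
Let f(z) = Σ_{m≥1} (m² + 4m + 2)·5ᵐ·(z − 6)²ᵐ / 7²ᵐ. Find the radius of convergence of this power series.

R = 7√5/5

Apply the ratio test: |a_{m+1}| / |a_m| = [((m+1)² + 4(m+1) + 2)/(m² + 4m + 2)] · 5/49, which tends to 5/49 as m → ∞.
Since the exponent of (z − 6) increases by 2 each term, convergence requires |z − 6|² < 49/5, hence R = 7√5/5.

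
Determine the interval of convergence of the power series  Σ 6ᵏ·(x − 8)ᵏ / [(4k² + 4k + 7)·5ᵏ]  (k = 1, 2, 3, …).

The ratio of consecutive coefficients is [(4k² + 4k + 7)/(4(k+1)² + 4(k+1) + 7)] · 6/5 → 6/5.
Hence the series converges for |x − 8| < 1/(6/5) = 5/6, so the radius of convergence is 5/6.
When x = 53/6, absolute convergence follows by limit comparison with Σ 1/k².
When x = 43/6, absolute convergence follows by limit comparison with Σ 1/k².

[43/6, 53/6]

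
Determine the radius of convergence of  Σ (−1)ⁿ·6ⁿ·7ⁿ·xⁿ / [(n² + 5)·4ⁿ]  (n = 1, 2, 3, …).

R = 2/21

The ratio of consecutive coefficients is [(n² + 5)/((n+1)² + 5)] · 6·7/4 → 21/2.
The series converges when 21/2 · |x| < 1, giving R = 2/21.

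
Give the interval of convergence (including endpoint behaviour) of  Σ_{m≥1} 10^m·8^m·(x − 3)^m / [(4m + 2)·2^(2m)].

Ratio test: |a_{m+1}/a_m| = [(4m + 2)/(4(m+1) + 2)] · 10·8/4 → 20 as m → ∞.
Convergence for |x − 3| · 20 < 1, i.e. |x − 3| < 1/20. So R = 1/20.
Check x = 61/20: the terms behave like c/m; limit comparison with the harmonic series gives divergence.
Check x = 59/20: convergence follows from the alternating series test (terms decrease monotonically to 0).

[59/20, 61/20)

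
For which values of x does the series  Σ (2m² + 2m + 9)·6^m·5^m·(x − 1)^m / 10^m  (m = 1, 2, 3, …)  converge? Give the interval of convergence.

(2/3, 4/3)

The ratio of consecutive coefficients is [(2(m+1)² + 2(m+1) + 9)/(2m² + 2m + 9)] · 6·5/10 → 3.
Hence the series converges for |x − 1| < 1/(3) = 1/3, so the radius of convergence is 1/3.
At x = 4/3: the terms do not tend to 0, so the series diverges.
Endpoint x = 2/3: the terms do not tend to 0, so the series diverges.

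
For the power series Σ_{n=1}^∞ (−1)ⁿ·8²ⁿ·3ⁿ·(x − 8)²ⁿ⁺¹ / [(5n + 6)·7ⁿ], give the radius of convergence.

Ratio test: |a_{n+1}/a_n| = [(5n + 6)/(5(n+1) + 6)] · 64·3/7 → 192/7 as n → ∞.
Writing y = (x − 8)², the series in y has radius 7/192, so |x − 8| < √(7/192) and R = √21/24.

R = √21/24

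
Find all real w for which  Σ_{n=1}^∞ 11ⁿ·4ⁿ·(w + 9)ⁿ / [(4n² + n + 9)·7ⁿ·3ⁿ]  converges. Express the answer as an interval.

The ratio of consecutive coefficients is [(4n² + n + 9)/(4(n+1)² + (n+1) + 9)] · 11·4/(7·3) → 44/21.
Convergence for |w + 9| · 44/21 < 1, i.e. |w + 9| < 21/44. So R = 21/44.
When w = -375/44, the series is dominated by a constant times Σ 1/n², which converges (p = 2 > 1).
Endpoint w = -417/44: absolute convergence follows by limit comparison with Σ 1/n².

[-417/44, -375/44]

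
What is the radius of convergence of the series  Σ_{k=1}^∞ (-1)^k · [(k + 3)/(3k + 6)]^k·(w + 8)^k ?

By the Cauchy root test, |a_k|^(1/k) = (k + 3)/(3k + 6) → 1/3.
Convergence for |w + 8| · 1/3 < 1, i.e. |w + 8| < 3. So R = 3.

R = 3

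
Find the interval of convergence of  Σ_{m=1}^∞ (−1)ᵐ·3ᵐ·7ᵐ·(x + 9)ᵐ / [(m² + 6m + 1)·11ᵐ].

By the ratio test, |a_{m+1}/a_m| = [(m² + 6m + 1)/((m+1)² + 6(m+1) + 1)] · 3·7/11 → 21/11.
The series converges when 21/11 · |x + 9| < 1, giving R = 11/21.
Endpoint x = -178/21: the terms are on the order of 1/m², so the series converges absolutely by comparison with the p-series (p = 2 > 1).
Check x = -200/21: the series is dominated by a constant times Σ 1/m², which converges (p = 2 > 1).

[-200/21, -178/21]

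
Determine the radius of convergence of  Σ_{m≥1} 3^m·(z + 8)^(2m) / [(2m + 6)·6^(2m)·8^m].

R = 4√6

Ratio test: |a_{m+1}/a_m| = [(2m + 6)/(2(m+1) + 6)] · 3/(36·8) → 1/96 as m → ∞.
Successive powers of (z + 8) differ by 2, so the series converges when |z + 8|² · 1/96 < 1, i.e. |z + 8| < √(96). So R = 4√6.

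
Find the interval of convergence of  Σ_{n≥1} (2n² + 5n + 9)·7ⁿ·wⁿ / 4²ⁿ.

By the ratio test, |a_{n+1}/a_n| = [(2(n+1)² + 5(n+1) + 9)/(2n² + 5n + 9)] · 7/16 → 7/16.
Hence the series converges for |w| < 1/(7/16) = 16/7, so the radius of convergence is 16/7.
Endpoint w = 16/7: the terms have absolute value of order n², which does not tend to 0, so the series diverges by the divergence test.
Check w = -16/7: the n-th term does not approach 0; divergence by the term test.

(-16/7, 16/7)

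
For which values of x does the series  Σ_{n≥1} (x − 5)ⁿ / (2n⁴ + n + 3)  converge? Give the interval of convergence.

The ratio of consecutive coefficients is (2n⁴ + n + 3)/(2(n+1)⁴ + (n+1) + 3) → 1.
Convergence for |x − 5| < 1, so R = 1.
Endpoint x = 6: the terms are on the order of 1/n⁴, so the series converges absolutely by comparison with the p-series (p = 4 > 1).
When x = 4, the series is dominated by a constant times Σ 1/n⁴, which converges (p = 4 > 1).

[4, 6]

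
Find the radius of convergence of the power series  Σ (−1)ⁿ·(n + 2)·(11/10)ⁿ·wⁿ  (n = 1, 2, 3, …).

The ratio of consecutive coefficients is [((n+1) + 2)/(n + 2)] · 11/10 → 11/10.
Thus R = 1/(11/10) = 10/11.

R = 10/11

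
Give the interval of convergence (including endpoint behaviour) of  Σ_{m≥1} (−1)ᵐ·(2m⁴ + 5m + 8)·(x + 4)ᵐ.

(-5, -3)

Ratio test: |a_{m+1}/a_m| = (2(m+1)⁴ + 5(m+1) + 8)/(2m⁴ + 5m + 8) → 1 as m → ∞.
Hence R = 1.
When x = -3, the terms do not tend to 0, so the series diverges.
Check x = -5: the terms have absolute value of order m⁴, which does not tend to 0, so the series diverges by the divergence test.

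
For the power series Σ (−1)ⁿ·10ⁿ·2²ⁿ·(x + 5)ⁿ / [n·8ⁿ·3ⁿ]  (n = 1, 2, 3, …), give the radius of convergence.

R = 3/5

Apply the ratio test: |a_{n+1}| / |a_n| = [n/(n+1)] · 10·4/(8·3), which tends to 5/3 as n → ∞.
Hence the series converges for |x + 5| < 1/(5/3) = 3/5, so the radius of convergence is 3/5.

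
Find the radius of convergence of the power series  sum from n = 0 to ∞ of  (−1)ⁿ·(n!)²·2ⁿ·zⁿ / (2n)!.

By the ratio test, |a_{n+1}/a_n| = (n+1)²/[(2n+1)·(2n+2)] · 2 → 1/2.
The series converges when 1/2 · |z| < 1, giving R = 2.

R = 2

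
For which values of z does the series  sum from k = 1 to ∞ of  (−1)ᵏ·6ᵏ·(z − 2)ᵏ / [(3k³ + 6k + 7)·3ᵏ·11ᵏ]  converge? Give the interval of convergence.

[-7/2, 15/2]

The ratio of consecutive coefficients is [(3k³ + 6k + 7)/(3(k+1)³ + 6(k+1) + 7)] · 6/(3·11) → 2/11.
Thus R = 1/(2/11) = 11/2.
When z = 15/2, absolute convergence follows by limit comparison with Σ 1/k³.
Endpoint z = -7/2: absolute convergence follows by limit comparison with Σ 1/k³.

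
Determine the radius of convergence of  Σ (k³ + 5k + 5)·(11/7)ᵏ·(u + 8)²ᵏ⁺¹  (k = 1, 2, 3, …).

Ratio test: |a_{k+1}/a_k| = [((k+1)³ + 5(k+1) + 5)/(k³ + 5k + 5)] · 11/7 → 11/7 as k → ∞.
Successive powers of (u + 8) differ by 2, so the series converges when |u + 8|² · 11/7 < 1, i.e. |u + 8| < √(7/11). So R = √77/11.

R = √77/11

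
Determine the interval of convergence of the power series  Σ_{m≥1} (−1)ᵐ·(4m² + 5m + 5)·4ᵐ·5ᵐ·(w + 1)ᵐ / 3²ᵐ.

(-29/20, -11/20)

By the ratio test, |a_{m+1}/a_m| = [(4(m+1)² + 5(m+1) + 5)/(4m² + 5m + 5)] · 4·5/9 → 20/9.
Convergence for |w + 1| · 20/9 < 1, i.e. |w + 1| < 9/20. So R = 9/20.
When w = -11/20, the terms do not tend to 0, so the series diverges.
At w = -29/20: the terms do not tend to 0, so the series diverges.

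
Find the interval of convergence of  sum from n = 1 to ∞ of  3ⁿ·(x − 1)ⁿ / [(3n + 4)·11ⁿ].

[-8/3, 14/3)

By the ratio test, |a_{n+1}/a_n| = [(3n + 4)/(3(n+1) + 4)] · 3/11 → 3/11.
Hence the series converges for |x − 1| < 1/(3/11) = 11/3, so the radius of convergence is 11/3.
When x = 14/3, comparison with the harmonic series Σ 1/n shows the series diverges.
Endpoint x = -8/3: an alternating series whose terms decrease to 0 in absolute value, so it converges by the Leibniz criterion.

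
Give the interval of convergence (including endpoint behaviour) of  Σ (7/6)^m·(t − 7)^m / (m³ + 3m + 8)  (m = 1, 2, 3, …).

Ratio test: |a_{m+1}/a_m| = [(m³ + 3m + 8)/((m+1)³ + 3(m+1) + 8)] · 7/6 → 7/6 as m → ∞.
Convergence for |t − 7| · 7/6 < 1, i.e. |t − 7| < 6/7. So R = 6/7.
Check t = 55/7: the series is dominated by a constant times Σ 1/m³, which converges (p = 3 > 1).
At t = 43/7: the series is dominated by a constant times Σ 1/m³, which converges (p = 3 > 1).

[43/7, 55/7]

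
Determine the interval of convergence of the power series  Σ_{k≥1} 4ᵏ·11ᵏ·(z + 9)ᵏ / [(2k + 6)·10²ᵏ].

[-124/11, -74/11)

Apply the ratio test: |a_{k+1}| / |a_k| = [(2k + 6)/(2(k+1) + 6)] · 4·11/100, which tends to 11/25 as k → ∞.
The series converges when 11/25 · |z + 9| < 1, giving R = 25/11.
Check z = -74/11: the terms behave like c/k; limit comparison with the harmonic series gives divergence.
Check z = -124/11: convergence follows from the alternating series test (terms decrease monotonically to 0).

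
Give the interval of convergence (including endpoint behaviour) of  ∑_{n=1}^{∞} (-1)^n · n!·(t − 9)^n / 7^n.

{9}

Ratio test: |a_{n+1}/a_n| = (n+1) · 1/7 → ∞ as n → ∞.
The terms grow without bound for any (t − 9) ≠ 0, so R = 0 (convergence only at t = 9).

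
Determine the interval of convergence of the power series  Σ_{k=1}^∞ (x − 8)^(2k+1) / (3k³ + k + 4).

The ratio of consecutive coefficients is (3k³ + k + 4)/(3(k+1)³ + (k+1) + 4) → 1.
Since the exponent of (x − 8) increases by 2 each term, convergence requires |x − 8|² < 1, hence R = 1.
Endpoint x = 9: absolute convergence follows by limit comparison with Σ 1/k³.
Endpoint x = 7: the terms are on the order of 1/k³, so the series converges absolutely by comparison with the p-series (p = 3 > 1).

[7, 9]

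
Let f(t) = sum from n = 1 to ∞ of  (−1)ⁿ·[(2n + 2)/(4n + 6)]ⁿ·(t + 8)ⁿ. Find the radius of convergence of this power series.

R = 2

Applying the root test, |a_n|^(1/n) = (2n + 2)/(4n + 6) → 1/2.
Convergence for |t + 8| · 1/2 < 1, i.e. |t + 8| < 2. So R = 2.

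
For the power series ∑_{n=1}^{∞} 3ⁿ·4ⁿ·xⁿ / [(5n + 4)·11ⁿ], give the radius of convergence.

Apply the ratio test: |a_{n+1}| / |a_n| = [(5n + 4)/(5(n+1) + 4)] · 3·4/11, which tends to 12/11 as n → ∞.
Convergence for |x| · 12/11 < 1, i.e. |x| < 11/12. So R = 11/12.

R = 11/12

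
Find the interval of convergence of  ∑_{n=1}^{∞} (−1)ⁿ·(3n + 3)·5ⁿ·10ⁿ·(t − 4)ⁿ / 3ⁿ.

Ratio test: |a_{n+1}/a_n| = [(3(n+1) + 3)/(3n + 3)] · 5·10/3 → 50/3 as n → ∞.
Convergence for |t − 4| · 50/3 < 1, i.e. |t − 4| < 3/50. So R = 3/50.
Endpoint t = 203/50: the terms have absolute value of order n, which does not tend to 0, so the series diverges by the divergence test.
When t = 197/50, the terms do not tend to 0, so the series diverges.

(197/50, 203/50)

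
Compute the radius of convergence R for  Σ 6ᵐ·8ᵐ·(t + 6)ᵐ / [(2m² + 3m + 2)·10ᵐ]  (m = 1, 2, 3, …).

Ratio test: |a_{m+1}/a_m| = [(2m² + 3m + 2)/(2(m+1)² + 3(m+1) + 2)] · 6·8/10 → 24/5 as m → ∞.
The series converges when 24/5 · |t + 6| < 1, giving R = 5/24.

R = 5/24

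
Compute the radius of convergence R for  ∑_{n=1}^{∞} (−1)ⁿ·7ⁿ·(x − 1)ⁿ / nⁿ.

Applying the root test, |a_n|^(1/n) = 7/n → 0.
The limit is 0 for every x, so R = ∞.

R = ∞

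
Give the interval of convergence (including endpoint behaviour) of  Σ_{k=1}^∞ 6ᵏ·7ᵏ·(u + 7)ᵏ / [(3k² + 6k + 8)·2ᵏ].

Ratio test: |a_{k+1}/a_k| = [(3k² + 6k + 8)/(3(k+1)² + 6(k+1) + 8)] · 6·7/2 → 21 as k → ∞.
Thus R = 1/(21) = 1/21.
At u = -146/21: the series is dominated by a constant times Σ 1/k², which converges (p = 2 > 1).
At u = -148/21: the terms are on the order of 1/k², so the series converges absolutely by comparison with the p-series (p = 2 > 1).

[-148/21, -146/21]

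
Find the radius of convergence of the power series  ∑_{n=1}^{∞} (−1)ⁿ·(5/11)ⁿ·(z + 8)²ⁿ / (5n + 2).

Apply the ratio test: |a_{n+1}| / |a_n| = [(5n + 2)/(5(n+1) + 2)] · 5/11, which tends to 5/11 as n → ∞.
Since the exponent of (z + 8) increases by 2 each term, convergence requires |z + 8|² < 11/5, hence R = √55/5.

R = √55/5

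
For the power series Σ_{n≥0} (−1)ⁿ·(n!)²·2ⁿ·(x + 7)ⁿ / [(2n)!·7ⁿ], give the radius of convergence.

R = 14

Ratio test: |a_{n+1}/a_n| = (n+1)²/[(2n+1)·(2n+2)] · 2/7 → 1/14 as n → ∞.
Thus R = 1/(1/14) = 14.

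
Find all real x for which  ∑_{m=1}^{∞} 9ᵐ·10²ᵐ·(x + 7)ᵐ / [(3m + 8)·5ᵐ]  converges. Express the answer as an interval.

Apply the ratio test: |a_{m+1}| / |a_m| = [(3m + 8)/(3(m+1) + 8)] · 9·100/5, which tends to 180 as m → ∞.
Hence the series converges for |x + 7| < 1/(180) = 1/180, so the radius of convergence is 1/180.
At x = -1259/180: comparison with the harmonic series Σ 1/m shows the series diverges.
At x = -1261/180: the terms alternate in sign and decrease monotonically to 0 in absolute value (size ~ c/m), so the alternating series test gives convergence.

[-1261/180, -1259/180)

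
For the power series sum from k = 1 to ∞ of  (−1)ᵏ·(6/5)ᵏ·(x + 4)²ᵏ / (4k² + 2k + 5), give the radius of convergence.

By the ratio test, |a_{k+1}/a_k| = [(4k² + 2k + 5)/(4(k+1)² + 2(k+1) + 5)] · 6/5 → 6/5.
Since the exponent of (x + 4) increases by 2 each term, convergence requires |x + 4|² < 5/6, hence R = √30/6.

R = √30/6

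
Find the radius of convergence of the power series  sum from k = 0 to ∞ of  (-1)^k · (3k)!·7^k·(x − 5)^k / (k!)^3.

By the ratio test, |a_{k+1}/a_k| = (3k+1)·(3k+2)·(3k+3)/(k+1)³ · 7 → 189.
Hence the series converges for |x − 5| < 1/(189) = 1/189, so the radius of convergence is 1/189.

R = 1/189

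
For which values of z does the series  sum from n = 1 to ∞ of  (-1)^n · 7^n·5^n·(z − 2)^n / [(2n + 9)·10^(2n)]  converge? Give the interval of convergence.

(-6/7, 34/7]

The ratio of consecutive coefficients is [(2n + 9)/(2(n+1) + 9)] · 7·5/100 → 7/20.
Convergence for |z − 2| · 7/20 < 1, i.e. |z − 2| < 20/7. So R = 20/7.
At z = 34/7: convergence follows from the alternating series test (terms decrease monotonically to 0).
When z = -6/7, the terms are asymptotic to a nonzero constant times 1/n, so the series diverges by limit comparison with Σ 1/n.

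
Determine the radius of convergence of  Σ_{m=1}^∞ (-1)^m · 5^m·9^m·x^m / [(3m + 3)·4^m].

Apply the ratio test: |a_{m+1}| / |a_m| = [(3m + 3)/(3(m+1) + 3)] · 5·9/4, which tends to 45/4 as m → ∞.
Convergence for |x| · 45/4 < 1, i.e. |x| < 4/45. So R = 4/45.

R = 4/45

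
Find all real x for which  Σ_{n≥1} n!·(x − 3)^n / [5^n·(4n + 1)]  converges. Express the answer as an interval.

Ratio test: |a_{n+1}/a_n| = (n+1) · 1/5 · (4n + 1)/(4(n+1) + 1) → ∞ as n → ∞.
The ratio grows without bound, so the series diverges whenever (x − 3) ≠ 0; it converges only at x = 3. R = 0.

{3}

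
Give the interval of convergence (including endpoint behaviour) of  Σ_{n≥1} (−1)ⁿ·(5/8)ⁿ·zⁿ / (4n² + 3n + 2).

[-8/5, 8/5]

By the ratio test, |a_{n+1}/a_n| = [(4n² + 3n + 2)/(4(n+1)² + 3(n+1) + 2)] · 5/8 → 5/8.
The series converges when 5/8 · |z| < 1, giving R = 8/5.
When z = 8/5, the series is dominated by a constant times Σ 1/n², which converges (p = 2 > 1).
Check z = -8/5: absolute convergence follows by limit comparison with Σ 1/n².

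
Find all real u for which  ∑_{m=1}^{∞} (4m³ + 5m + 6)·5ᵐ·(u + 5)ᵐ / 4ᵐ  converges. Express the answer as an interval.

Apply the ratio test: |a_{m+1}| / |a_m| = [(4(m+1)³ + 5(m+1) + 6)/(4m³ + 5m + 6)] · 5/4, which tends to 5/4 as m → ∞.
Convergence for |u + 5| · 5/4 < 1, i.e. |u + 5| < 4/5. So R = 4/5.
Endpoint u = -21/5: the terms do not tend to 0, so the series diverges.
When u = -29/5, the m-th term does not approach 0; divergence by the term test.

(-29/5, -21/5)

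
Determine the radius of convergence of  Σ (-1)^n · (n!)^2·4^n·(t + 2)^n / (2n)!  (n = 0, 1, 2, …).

By the ratio test, |a_{n+1}/a_n| = (n+1)²/[(2n+1)·(2n+2)] · 4 → 1.
Convergence for |t + 2| < 1, so R = 1.

R = 1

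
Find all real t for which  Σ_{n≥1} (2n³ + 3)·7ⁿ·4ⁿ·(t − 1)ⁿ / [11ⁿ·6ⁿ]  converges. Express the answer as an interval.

(-19/14, 47/14)

The ratio of consecutive coefficients is [(2(n+1)³ + 3)/(2n³ + 3)] · 7·4/(11·6) → 14/33.
Convergence for |t − 1| · 14/33 < 1, i.e. |t − 1| < 33/14. So R = 33/14.
Check t = 47/14: the terms do not tend to 0, so the series diverges.
When t = -19/14, the terms have absolute value of order n³, which does not tend to 0, so the series diverges by the divergence test.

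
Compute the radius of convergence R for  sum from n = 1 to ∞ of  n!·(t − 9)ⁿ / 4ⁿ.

By the ratio test, |a_{n+1}/a_n| = (n+1) · 1/4 → ∞.
The ratio grows without bound, so the series diverges whenever (t − 9) ≠ 0; it converges only at t = 9. R = 0.

R = 0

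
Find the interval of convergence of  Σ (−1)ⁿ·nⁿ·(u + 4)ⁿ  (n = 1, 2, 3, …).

{-4}

By the Cauchy root test, |a_n|^(1/n) = n → ∞.
The root grows without bound, so R = 0 (convergence only at u = -4).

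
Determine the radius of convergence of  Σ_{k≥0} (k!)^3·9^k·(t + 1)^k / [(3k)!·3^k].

Ratio test: |a_{k+1}/a_k| = (k+1)³/[(3k+1)·(3k+2)·(3k+3)] · 9/3 → 1/9 as k → ∞.
Hence the series converges for |t + 1| < 1/(1/9) = 9, so the radius of convergence is 9.

R = 9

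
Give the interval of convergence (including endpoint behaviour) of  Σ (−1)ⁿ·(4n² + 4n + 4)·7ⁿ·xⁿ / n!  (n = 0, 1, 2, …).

Apply the ratio test: |a_{n+1}| / |a_n| = (4(n+1)² + 4(n+1) + 4)/(4n² + 4n + 4) · 7 · 1/(n+1), which tends to 0 as n → ∞.
The ratio tends to 0 regardless of x, hence R = ∞.

(−∞, ∞)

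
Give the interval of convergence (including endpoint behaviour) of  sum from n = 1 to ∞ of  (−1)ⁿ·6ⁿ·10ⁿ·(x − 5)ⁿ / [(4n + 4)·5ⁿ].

By the ratio test, |a_{n+1}/a_n| = [(4n + 4)/(4(n+1) + 4)] · 6·10/5 → 12.
Hence the series converges for |x − 5| < 1/(12) = 1/12, so the radius of convergence is 1/12.
At x = 61/12: an alternating series whose terms decrease to 0 in absolute value, so it converges by the Leibniz criterion.
At x = 59/12: the terms behave like c/n; limit comparison with the harmonic series gives divergence.

(59/12, 61/12]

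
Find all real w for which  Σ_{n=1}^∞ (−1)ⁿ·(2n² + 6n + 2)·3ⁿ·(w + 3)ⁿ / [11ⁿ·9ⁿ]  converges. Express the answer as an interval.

Ratio test: |a_{n+1}/a_n| = [(2(n+1)² + 6(n+1) + 2)/(2n² + 6n + 2)] · 3/(11·9) → 1/33 as n → ∞.
Thus R = 1/(1/33) = 33.
When w = 30, the terms do not tend to 0, so the series diverges.
At w = -36: the n-th term does not approach 0; divergence by the term test.

(-36, 30)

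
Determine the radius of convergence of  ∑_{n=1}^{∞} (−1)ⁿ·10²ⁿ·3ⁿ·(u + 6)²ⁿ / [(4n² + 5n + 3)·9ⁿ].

R = √3/10

The ratio of consecutive coefficients is [(4n² + 5n + 3)/(4(n+1)² + 5(n+1) + 3)] · 100·3/9 → 100/3.
Successive powers of (u + 6) differ by 2, so the series converges when |u + 6|² · 100/3 < 1, i.e. |u + 6| < √(3/100). So R = √3/10.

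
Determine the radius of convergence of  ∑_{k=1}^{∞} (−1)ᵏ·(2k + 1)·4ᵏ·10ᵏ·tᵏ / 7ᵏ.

Ratio test: |a_{k+1}/a_k| = [(2(k+1) + 1)/(2k + 1)] · 4·10/7 → 40/7 as k → ∞.
The series converges when 40/7 · |t| < 1, giving R = 7/40.

R = 7/40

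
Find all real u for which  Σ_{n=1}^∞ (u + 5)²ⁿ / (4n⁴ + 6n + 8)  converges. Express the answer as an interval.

[-6, -4]

Apply the ratio test: |a_{n+1}| / |a_n| = (4n⁴ + 6n + 8)/(4(n+1)⁴ + 6(n+1) + 8), which tends to 1 as n → ∞.
Since the exponent of (u + 5) increases by 2 each term, convergence requires |u + 5|² < 1, hence R = 1.
Check u = -4: the terms are on the order of 1/n⁴, so the series converges absolutely by comparison with the p-series (p = 4 > 1).
Check u = -6: the series is dominated by a constant times Σ 1/n⁴, which converges (p = 4 > 1).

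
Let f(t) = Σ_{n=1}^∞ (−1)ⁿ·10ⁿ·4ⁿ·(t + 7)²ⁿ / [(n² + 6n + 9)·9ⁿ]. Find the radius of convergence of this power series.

R = 3√10/20

Apply the ratio test: |a_{n+1}| / |a_n| = [(n² + 6n + 9)/((n+1)² + 6(n+1) + 9)] · 10·4/9, which tends to 40/9 as n → ∞.
Writing y = (t + 7)², the series in y has radius 9/40, so |t + 7| < √(9/40) and R = 3√10/20.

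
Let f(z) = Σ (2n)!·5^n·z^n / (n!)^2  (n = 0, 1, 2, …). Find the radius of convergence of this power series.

R = 1/20

By the ratio test, |a_{n+1}/a_n| = (2n+1)·(2n+2)/(n+1)² · 5 → 20.
The series converges when 20 · |z| < 1, giving R = 1/20.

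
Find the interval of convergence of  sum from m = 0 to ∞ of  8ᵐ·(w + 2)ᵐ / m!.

(−∞, ∞)

Apply the ratio test: |a_{m+1}| / |a_m| = 8 · 1/(m+1), which tends to 0 as m → ∞.
The limit is 0, so the series converges for all w; R = ∞.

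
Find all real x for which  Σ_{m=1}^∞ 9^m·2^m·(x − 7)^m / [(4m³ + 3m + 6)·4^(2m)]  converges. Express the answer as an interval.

Apply the ratio test: |a_{m+1}| / |a_m| = [(4m³ + 3m + 6)/(4(m+1)³ + 3(m+1) + 6)] · 9·2/16, which tends to 9/8 as m → ∞.
Thus R = 1/(9/8) = 8/9.
Check x = 71/9: the series is dominated by a constant times Σ 1/m³, which converges (p = 3 > 1).
At x = 55/9: absolute convergence follows by limit comparison with Σ 1/m³.

[55/9, 71/9]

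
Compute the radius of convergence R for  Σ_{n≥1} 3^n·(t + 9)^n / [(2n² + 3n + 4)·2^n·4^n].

R = 8/3

Ratio test: |a_{n+1}/a_n| = [(2n² + 3n + 4)/(2(n+1)² + 3(n+1) + 4)] · 3/(2·4) → 3/8 as n → ∞.
Thus R = 1/(3/8) = 8/3.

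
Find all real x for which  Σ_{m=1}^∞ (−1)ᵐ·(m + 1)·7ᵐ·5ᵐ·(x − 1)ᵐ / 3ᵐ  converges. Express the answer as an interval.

Apply the ratio test: |a_{m+1}| / |a_m| = [((m+1) + 1)/(m + 1)] · 7·5/3, which tends to 35/3 as m → ∞.
Convergence for |x − 1| · 35/3 < 1, i.e. |x − 1| < 3/35. So R = 3/35.
When x = 38/35, the terms do not tend to 0, so the series diverges.
At x = 32/35: the terms do not tend to 0, so the series diverges.

(32/35, 38/35)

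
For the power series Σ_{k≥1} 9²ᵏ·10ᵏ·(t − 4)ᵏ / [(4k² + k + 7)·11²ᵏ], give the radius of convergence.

R = 121/810

Ratio test: |a_{k+1}/a_k| = [(4k² + k + 7)/(4(k+1)² + (k+1) + 7)] · 81·10/121 → 810/121 as k → ∞.
Convergence for |t − 4| · 810/121 < 1, i.e. |t − 4| < 121/810. So R = 121/810.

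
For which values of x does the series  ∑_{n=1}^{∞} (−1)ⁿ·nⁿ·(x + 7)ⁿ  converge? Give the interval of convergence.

By the Cauchy root test, |a_n|^(1/n) = n → ∞.
The root grows without bound, so R = 0 (convergence only at x = -7).

{-7}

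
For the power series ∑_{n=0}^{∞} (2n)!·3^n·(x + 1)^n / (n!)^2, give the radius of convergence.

By the ratio test, |a_{n+1}/a_n| = (2n+1)·(2n+2)/(n+1)² · 3 → 12.
The series converges when 12 · |x + 1| < 1, giving R = 1/12.

R = 1/12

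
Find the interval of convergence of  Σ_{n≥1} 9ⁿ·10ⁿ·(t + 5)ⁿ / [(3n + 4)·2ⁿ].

By the ratio test, |a_{n+1}/a_n| = [(3n + 4)/(3(n+1) + 4)] · 9·10/2 → 45.
Hence the series converges for |t + 5| < 1/(45) = 1/45, so the radius of convergence is 1/45.
Check t = -224/45: the terms behave like c/n; limit comparison with the harmonic series gives divergence.
Endpoint t = -226/45: an alternating series whose terms decrease to 0 in absolute value, so it converges by the Leibniz criterion.

[-226/45, -224/45)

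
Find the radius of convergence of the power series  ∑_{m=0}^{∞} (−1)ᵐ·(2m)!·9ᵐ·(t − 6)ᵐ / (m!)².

R = 1/36

Ratio test: |a_{m+1}/a_m| = (2m+1)·(2m+2)/(m+1)² · 9 → 36 as m → ∞.
Thus R = 1/(36) = 1/36.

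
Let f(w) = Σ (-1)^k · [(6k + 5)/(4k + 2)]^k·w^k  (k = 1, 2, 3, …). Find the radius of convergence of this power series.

By the Cauchy root test, |a_k|^(1/k) = (6k + 5)/(4k + 2) → 3/2.
Hence the series converges for |w| < 1/(3/2) = 2/3, so the radius of convergence is 2/3.

R = 2/3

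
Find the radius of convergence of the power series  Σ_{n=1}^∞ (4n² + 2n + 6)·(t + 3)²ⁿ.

The ratio of consecutive coefficients is (4(n+1)² + 2(n+1) + 6)/(4n² + 2n + 6) → 1.
Successive powers of (t + 3) differ by 2, so the series converges when |t + 3|² · 1 < 1, i.e. |t + 3| < √(1) = 1. So R = 1.

R = 1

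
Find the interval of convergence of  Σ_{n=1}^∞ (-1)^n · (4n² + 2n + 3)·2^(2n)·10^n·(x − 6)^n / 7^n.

Ratio test: |a_{n+1}/a_n| = [(4(n+1)² + 2(n+1) + 3)/(4n² + 2n + 3)] · 4·10/7 → 40/7 as n → ∞.
Thus R = 1/(40/7) = 7/40.
When x = 247/40, the terms have absolute value of order n², which does not tend to 0, so the series diverges by the divergence test.
At x = 233/40: the terms have absolute value of order n², which does not tend to 0, so the series diverges by the divergence test.

(233/40, 247/40)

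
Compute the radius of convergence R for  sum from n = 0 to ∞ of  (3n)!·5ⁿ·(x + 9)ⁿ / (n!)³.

R = 1/135

The ratio of consecutive coefficients is (3n+1)·(3n+2)·(3n+3)/(n+1)³ · 5 → 135.
Hence the series converges for |x + 9| < 1/(135) = 1/135, so the radius of convergence is 1/135.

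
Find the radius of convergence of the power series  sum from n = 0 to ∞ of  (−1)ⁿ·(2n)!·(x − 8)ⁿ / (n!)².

Ratio test: |a_{n+1}/a_n| = (2n+1)·(2n+2)/(n+1)² → 4 as n → ∞.
The series converges when 4 · |x − 8| < 1, giving R = 1/4.

R = 1/4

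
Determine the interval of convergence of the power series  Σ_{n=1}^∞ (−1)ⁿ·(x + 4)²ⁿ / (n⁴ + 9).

Ratio test: |a_{n+1}/a_n| = (n⁴ + 9)/((n+1)⁴ + 9) → 1 as n → ∞.
Successive powers of (x + 4) differ by 2, so the series converges when |x + 4|² · 1 < 1, i.e. |x + 4| < √(1) = 1. So R = 1.
When x = -3, the terms are on the order of 1/n⁴, so the series converges absolutely by comparison with the p-series (p = 4 > 1).
When x = -5, the terms are on the order of 1/n⁴, so the series converges absolutely by comparison with the p-series (p = 4 > 1).

[-5, -3]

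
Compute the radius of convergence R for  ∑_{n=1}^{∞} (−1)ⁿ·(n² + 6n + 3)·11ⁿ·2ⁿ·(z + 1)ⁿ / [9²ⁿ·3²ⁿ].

R = 729/22

Ratio test: |a_{n+1}/a_n| = [((n+1)² + 6(n+1) + 3)/(n² + 6n + 3)] · 11·2/(81·9) → 22/729 as n → ∞.
Hence the series converges for |z + 1| < 1/(22/729) = 729/22, so the radius of convergence is 729/22.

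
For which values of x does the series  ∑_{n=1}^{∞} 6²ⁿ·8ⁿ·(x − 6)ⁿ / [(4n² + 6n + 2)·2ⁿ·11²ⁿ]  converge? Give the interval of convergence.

Ratio test: |a_{n+1}/a_n| = [(4n² + 6n + 2)/(4(n+1)² + 6(n+1) + 2)] · 36·8/(2·121) → 144/121 as n → ∞.
Hence the series converges for |x − 6| < 1/(144/121) = 121/144, so the radius of convergence is 121/144.
Check x = 985/144: the terms are on the order of 1/n², so the series converges absolutely by comparison with the p-series (p = 2 > 1).
Check x = 743/144: absolute convergence follows by limit comparison with Σ 1/n².

[743/144, 985/144]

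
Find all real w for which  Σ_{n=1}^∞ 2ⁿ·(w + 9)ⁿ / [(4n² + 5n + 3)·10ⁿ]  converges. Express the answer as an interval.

The ratio of consecutive coefficients is [(4n² + 5n + 3)/(4(n+1)² + 5(n+1) + 3)] · 2/10 → 1/5.
The series converges when 1/5 · |w + 9| < 1, giving R = 5.
When w = -4, the series is dominated by a constant times Σ 1/n², which converges (p = 2 > 1).
Check w = -14: absolute convergence follows by limit comparison with Σ 1/n².

[-14, -4]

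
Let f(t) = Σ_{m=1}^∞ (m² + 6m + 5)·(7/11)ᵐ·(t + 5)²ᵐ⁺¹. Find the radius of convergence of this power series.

R = √77/7

The ratio of consecutive coefficients is [((m+1)² + 6(m+1) + 5)/(m² + 6m + 5)] · 7/11 → 7/11.
Since the exponent of (t + 5) increases by 2 each term, convergence requires |t + 5|² < 11/7, hence R = √77/7.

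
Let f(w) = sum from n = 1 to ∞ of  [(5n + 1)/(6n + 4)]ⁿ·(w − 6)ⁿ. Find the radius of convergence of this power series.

By the Cauchy root test, |a_n|^(1/n) = (5n + 1)/(6n + 4) → 5/6.
The series converges when 5/6 · |w − 6| < 1, giving R = 6/5.

R = 6/5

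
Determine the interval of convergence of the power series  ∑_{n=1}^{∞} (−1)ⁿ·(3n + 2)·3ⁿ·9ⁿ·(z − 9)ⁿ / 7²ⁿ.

(194/27, 292/27)

The ratio of consecutive coefficients is [(3(n+1) + 2)/(3n + 2)] · 3·9/49 → 27/49.
Thus R = 1/(27/49) = 49/27.
At z = 292/27: the n-th term does not approach 0; divergence by the term test.
Check z = 194/27: the n-th term does not approach 0; divergence by the term test.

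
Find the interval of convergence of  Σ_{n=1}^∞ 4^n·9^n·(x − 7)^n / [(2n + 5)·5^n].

Ratio test: |a_{n+1}/a_n| = [(2n + 5)/(2(n+1) + 5)] · 4·9/5 → 36/5 as n → ∞.
The series converges when 36/5 · |x − 7| < 1, giving R = 5/36.
When x = 257/36, comparison with the harmonic series Σ 1/n shows the series diverges.
Check x = 247/36: an alternating series whose terms decrease to 0 in absolute value, so it converges by the Leibniz criterion.

[247/36, 257/36)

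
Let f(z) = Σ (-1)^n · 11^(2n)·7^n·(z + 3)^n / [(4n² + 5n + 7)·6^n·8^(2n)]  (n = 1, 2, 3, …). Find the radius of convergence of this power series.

Ratio test: |a_{n+1}/a_n| = [(4n² + 5n + 7)/(4(n+1)² + 5(n+1) + 7)] · 121·7/(6·64) → 847/384 as n → ∞.
Convergence for |z + 3| · 847/384 < 1, i.e. |z + 3| < 384/847. So R = 384/847.

R = 384/847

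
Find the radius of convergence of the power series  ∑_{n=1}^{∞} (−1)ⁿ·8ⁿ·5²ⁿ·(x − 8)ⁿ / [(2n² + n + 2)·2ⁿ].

R = 1/100

The ratio of consecutive coefficients is [(2n² + n + 2)/(2(n+1)² + (n+1) + 2)] · 8·25/2 → 100.
Convergence for |x − 8| · 100 < 1, i.e. |x − 8| < 1/100. So R = 1/100.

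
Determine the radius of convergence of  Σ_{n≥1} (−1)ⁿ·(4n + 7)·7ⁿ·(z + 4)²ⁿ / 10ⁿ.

The ratio of consecutive coefficients is [(4(n+1) + 7)/(4n + 7)] · 7/10 → 7/10.
Writing y = (z + 4)², the series in y has radius 10/7, so |z + 4| < √(10/7) and R = √70/7.

R = √70/7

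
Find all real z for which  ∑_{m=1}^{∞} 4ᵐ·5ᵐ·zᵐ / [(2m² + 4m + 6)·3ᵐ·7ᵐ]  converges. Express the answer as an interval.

The ratio of consecutive coefficients is [(2m² + 4m + 6)/(2(m+1)² + 4(m+1) + 6)] · 4·5/(3·7) → 20/21.
The series converges when 20/21 · |z| < 1, giving R = 21/20.
Endpoint z = 21/20: the series is dominated by a constant times Σ 1/m², which converges (p = 2 > 1).
When z = -21/20, absolute convergence follows by limit comparison with Σ 1/m².

[-21/20, 21/20]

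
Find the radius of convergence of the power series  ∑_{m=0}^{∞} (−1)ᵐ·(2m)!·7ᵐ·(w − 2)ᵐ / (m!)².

Apply the ratio test: |a_{m+1}| / |a_m| = (2m+1)·(2m+2)/(m+1)² · 7, which tends to 28 as m → ∞.
Hence the series converges for |w − 2| < 1/(28) = 1/28, so the radius of convergence is 1/28.

R = 1/28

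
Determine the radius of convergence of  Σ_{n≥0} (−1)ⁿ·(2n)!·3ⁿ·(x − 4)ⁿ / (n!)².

Ratio test: |a_{n+1}/a_n| = (2n+1)·(2n+2)/(n+1)² · 3 → 12 as n → ∞.
Thus R = 1/(12) = 1/12.

R = 1/12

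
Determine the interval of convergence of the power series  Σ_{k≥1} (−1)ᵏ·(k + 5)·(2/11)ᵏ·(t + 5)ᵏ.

The ratio of consecutive coefficients is [((k+1) + 5)/(k + 5)] · 2/11 → 2/11.
The series converges when 2/11 · |t + 5| < 1, giving R = 11/2.
When t = 1/2, the k-th term does not approach 0; divergence by the term test.
When t = -21/2, the k-th term does not approach 0; divergence by the term test.

(-21/2, 1/2)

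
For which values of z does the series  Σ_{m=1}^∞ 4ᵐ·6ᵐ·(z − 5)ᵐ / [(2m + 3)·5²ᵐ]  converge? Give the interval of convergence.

By the ratio test, |a_{m+1}/a_m| = [(2m + 3)/(2(m+1) + 3)] · 4·6/25 → 24/25.
Convergence for |z − 5| · 24/25 < 1, i.e. |z − 5| < 25/24. So R = 25/24.
Check z = 145/24: the terms behave like c/m; limit comparison with the harmonic series gives divergence.
Endpoint z = 95/24: an alternating series whose terms decrease to 0 in absolute value, so it converges by the Leibniz criterion.

[95/24, 145/24)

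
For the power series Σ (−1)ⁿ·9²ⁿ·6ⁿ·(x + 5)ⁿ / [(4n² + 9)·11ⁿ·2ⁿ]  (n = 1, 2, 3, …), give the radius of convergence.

The ratio of consecutive coefficients is [(4n² + 9)/(4(n+1)² + 9)] · 81·6/(11·2) → 243/11.
Thus R = 1/(243/11) = 11/243.

R = 11/243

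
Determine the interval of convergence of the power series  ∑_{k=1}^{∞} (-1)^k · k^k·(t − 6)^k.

{6}

By the Cauchy root test, |a_k|^(1/k) = k → ∞.
The root grows without bound, so R = 0 (convergence only at t = 6).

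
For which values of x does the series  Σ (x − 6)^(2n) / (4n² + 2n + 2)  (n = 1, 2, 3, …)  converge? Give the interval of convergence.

[5, 7]

Apply the ratio test: |a_{n+1}| / |a_n| = (4n² + 2n + 2)/(4(n+1)² + 2(n+1) + 2), which tends to 1 as n → ∞.
Successive powers of (x − 6) differ by 2, so the series converges when |x − 6|² · 1 < 1, i.e. |x − 6| < √(1) = 1. So R = 1.
When x = 7, absolute convergence follows by limit comparison with Σ 1/n².
At x = 5: the terms are on the order of 1/n², so the series converges absolutely by comparison with the p-series (p = 2 > 1).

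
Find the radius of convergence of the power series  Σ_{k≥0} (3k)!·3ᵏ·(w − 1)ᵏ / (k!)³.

The ratio of consecutive coefficients is (3k+1)·(3k+2)·(3k+3)/(k+1)³ · 3 → 81.
Hence the series converges for |w − 1| < 1/(81) = 1/81, so the radius of convergence is 1/81.

R = 1/81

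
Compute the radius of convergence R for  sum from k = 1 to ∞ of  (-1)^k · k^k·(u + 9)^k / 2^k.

R = 0

Root test: |a_k|^(1/k) = k/2 → ∞.
Since the k-th root of |a_k| is unbounded, the series converges only at u = -9; R = 0.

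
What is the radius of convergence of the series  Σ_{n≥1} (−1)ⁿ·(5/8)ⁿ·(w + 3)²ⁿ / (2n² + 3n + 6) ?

R = 2√10/5

Ratio test: |a_{n+1}/a_n| = [(2n² + 3n + 6)/(2(n+1)² + 3(n+1) + 6)] · 5/8 → 5/8 as n → ∞.
Since the exponent of (w + 3) increases by 2 each term, convergence requires |w + 3|² < 8/5, hence R = 2√10/5.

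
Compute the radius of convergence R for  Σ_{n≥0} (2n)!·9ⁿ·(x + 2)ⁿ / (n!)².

R = 1/36

The ratio of consecutive coefficients is (2n+1)·(2n+2)/(n+1)² · 9 → 36.
Convergence for |x + 2| · 36 < 1, i.e. |x + 2| < 1/36. So R = 1/36.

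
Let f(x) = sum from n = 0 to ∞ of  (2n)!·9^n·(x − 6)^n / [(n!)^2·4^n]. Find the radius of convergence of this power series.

R = 1/9

Apply the ratio test: |a_{n+1}| / |a_n| = (2n+1)·(2n+2)/(n+1)² · 9/4, which tends to 9 as n → ∞.
Hence the series converges for |x − 6| < 1/(9) = 1/9, so the radius of convergence is 1/9.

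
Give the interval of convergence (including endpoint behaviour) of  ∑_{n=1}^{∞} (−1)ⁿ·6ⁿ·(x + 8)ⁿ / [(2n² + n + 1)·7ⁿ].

By the ratio test, |a_{n+1}/a_n| = [(2n² + n + 1)/(2(n+1)² + (n+1) + 1)] · 6/7 → 6/7.
Thus R = 1/(6/7) = 7/6.
When x = -41/6, absolute convergence follows by limit comparison with Σ 1/n².
Endpoint x = -55/6: the series is dominated by a constant times Σ 1/n², which converges (p = 2 > 1).

[-55/6, -41/6]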